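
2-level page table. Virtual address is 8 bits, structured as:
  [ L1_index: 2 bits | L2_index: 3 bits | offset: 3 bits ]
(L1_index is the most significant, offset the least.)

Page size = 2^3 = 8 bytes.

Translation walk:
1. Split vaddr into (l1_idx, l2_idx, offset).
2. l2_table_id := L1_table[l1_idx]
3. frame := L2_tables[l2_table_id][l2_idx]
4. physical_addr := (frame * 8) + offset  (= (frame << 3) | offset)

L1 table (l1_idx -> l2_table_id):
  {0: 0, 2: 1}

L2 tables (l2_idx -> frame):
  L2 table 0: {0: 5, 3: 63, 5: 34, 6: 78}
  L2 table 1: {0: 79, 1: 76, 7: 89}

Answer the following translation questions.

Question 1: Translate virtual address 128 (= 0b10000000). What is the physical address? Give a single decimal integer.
Answer: 632

Derivation:
vaddr = 128 = 0b10000000
Split: l1_idx=2, l2_idx=0, offset=0
L1[2] = 1
L2[1][0] = 79
paddr = 79 * 8 + 0 = 632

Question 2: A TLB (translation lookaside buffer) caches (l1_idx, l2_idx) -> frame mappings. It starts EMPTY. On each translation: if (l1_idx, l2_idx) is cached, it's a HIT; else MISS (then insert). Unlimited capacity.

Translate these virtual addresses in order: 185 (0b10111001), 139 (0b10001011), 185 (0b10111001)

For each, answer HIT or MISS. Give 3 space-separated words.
Answer: MISS MISS HIT

Derivation:
vaddr=185: (2,7) not in TLB -> MISS, insert
vaddr=139: (2,1) not in TLB -> MISS, insert
vaddr=185: (2,7) in TLB -> HIT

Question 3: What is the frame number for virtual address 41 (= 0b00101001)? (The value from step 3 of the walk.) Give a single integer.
vaddr = 41: l1_idx=0, l2_idx=5
L1[0] = 0; L2[0][5] = 34

Answer: 34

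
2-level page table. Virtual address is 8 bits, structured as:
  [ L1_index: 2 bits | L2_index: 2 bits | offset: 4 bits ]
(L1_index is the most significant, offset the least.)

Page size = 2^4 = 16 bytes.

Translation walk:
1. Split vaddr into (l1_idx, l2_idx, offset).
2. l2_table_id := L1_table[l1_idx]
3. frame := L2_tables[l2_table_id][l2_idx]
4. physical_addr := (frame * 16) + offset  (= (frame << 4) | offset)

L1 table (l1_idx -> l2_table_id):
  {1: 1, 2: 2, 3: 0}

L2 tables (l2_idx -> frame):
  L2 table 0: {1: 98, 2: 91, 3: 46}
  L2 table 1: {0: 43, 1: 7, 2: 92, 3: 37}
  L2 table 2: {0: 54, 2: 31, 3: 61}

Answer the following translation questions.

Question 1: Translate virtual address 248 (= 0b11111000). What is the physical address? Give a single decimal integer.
vaddr = 248 = 0b11111000
Split: l1_idx=3, l2_idx=3, offset=8
L1[3] = 0
L2[0][3] = 46
paddr = 46 * 16 + 8 = 744

Answer: 744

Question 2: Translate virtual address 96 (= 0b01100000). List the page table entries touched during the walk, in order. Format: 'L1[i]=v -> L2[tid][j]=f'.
Answer: L1[1]=1 -> L2[1][2]=92

Derivation:
vaddr = 96 = 0b01100000
Split: l1_idx=1, l2_idx=2, offset=0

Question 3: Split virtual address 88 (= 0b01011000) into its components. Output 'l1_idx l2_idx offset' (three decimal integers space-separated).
Answer: 1 1 8

Derivation:
vaddr = 88 = 0b01011000
  top 2 bits -> l1_idx = 1
  next 2 bits -> l2_idx = 1
  bottom 4 bits -> offset = 8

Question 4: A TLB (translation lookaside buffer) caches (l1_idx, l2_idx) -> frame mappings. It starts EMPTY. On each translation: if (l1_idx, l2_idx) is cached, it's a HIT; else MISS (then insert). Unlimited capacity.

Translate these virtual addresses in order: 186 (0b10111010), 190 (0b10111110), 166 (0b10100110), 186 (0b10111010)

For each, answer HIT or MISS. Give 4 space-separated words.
vaddr=186: (2,3) not in TLB -> MISS, insert
vaddr=190: (2,3) in TLB -> HIT
vaddr=166: (2,2) not in TLB -> MISS, insert
vaddr=186: (2,3) in TLB -> HIT

Answer: MISS HIT MISS HIT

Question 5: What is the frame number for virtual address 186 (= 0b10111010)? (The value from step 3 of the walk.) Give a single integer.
Answer: 61

Derivation:
vaddr = 186: l1_idx=2, l2_idx=3
L1[2] = 2; L2[2][3] = 61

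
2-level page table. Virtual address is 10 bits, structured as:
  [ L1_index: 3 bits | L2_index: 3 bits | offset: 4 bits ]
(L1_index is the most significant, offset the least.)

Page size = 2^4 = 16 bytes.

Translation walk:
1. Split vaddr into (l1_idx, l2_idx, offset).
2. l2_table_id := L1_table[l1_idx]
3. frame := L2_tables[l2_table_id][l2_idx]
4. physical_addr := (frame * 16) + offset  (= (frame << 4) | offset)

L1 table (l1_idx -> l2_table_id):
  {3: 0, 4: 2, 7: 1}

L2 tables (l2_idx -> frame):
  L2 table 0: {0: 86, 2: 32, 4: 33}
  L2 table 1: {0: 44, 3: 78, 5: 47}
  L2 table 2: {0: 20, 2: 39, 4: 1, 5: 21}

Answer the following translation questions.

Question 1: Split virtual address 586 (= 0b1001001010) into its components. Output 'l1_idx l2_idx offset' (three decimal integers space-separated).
Answer: 4 4 10

Derivation:
vaddr = 586 = 0b1001001010
  top 3 bits -> l1_idx = 4
  next 3 bits -> l2_idx = 4
  bottom 4 bits -> offset = 10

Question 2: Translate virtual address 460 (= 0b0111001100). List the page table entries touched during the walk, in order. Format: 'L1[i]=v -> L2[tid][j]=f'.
Answer: L1[3]=0 -> L2[0][4]=33

Derivation:
vaddr = 460 = 0b0111001100
Split: l1_idx=3, l2_idx=4, offset=12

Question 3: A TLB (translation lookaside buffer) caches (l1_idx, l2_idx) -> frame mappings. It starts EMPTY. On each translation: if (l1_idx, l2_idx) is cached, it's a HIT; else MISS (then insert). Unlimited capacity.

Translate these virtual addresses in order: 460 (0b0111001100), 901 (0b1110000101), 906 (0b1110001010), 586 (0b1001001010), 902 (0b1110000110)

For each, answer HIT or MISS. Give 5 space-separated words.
vaddr=460: (3,4) not in TLB -> MISS, insert
vaddr=901: (7,0) not in TLB -> MISS, insert
vaddr=906: (7,0) in TLB -> HIT
vaddr=586: (4,4) not in TLB -> MISS, insert
vaddr=902: (7,0) in TLB -> HIT

Answer: MISS MISS HIT MISS HIT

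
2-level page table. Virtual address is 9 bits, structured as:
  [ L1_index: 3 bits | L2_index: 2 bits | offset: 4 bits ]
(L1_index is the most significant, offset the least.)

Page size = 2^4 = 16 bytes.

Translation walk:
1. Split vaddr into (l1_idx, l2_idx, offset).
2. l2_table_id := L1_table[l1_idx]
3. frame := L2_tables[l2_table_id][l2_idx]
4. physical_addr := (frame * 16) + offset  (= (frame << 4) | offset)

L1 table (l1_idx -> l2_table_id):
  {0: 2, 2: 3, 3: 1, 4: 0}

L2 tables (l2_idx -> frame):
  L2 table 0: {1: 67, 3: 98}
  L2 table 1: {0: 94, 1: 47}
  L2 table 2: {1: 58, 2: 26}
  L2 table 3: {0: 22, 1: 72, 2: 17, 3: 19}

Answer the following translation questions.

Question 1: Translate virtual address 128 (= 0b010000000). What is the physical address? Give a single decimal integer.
Answer: 352

Derivation:
vaddr = 128 = 0b010000000
Split: l1_idx=2, l2_idx=0, offset=0
L1[2] = 3
L2[3][0] = 22
paddr = 22 * 16 + 0 = 352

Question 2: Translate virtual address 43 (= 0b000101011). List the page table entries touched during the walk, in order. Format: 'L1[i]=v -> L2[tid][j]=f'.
Answer: L1[0]=2 -> L2[2][2]=26

Derivation:
vaddr = 43 = 0b000101011
Split: l1_idx=0, l2_idx=2, offset=11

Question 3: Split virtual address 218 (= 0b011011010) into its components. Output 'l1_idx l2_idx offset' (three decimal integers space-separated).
Answer: 3 1 10

Derivation:
vaddr = 218 = 0b011011010
  top 3 bits -> l1_idx = 3
  next 2 bits -> l2_idx = 1
  bottom 4 bits -> offset = 10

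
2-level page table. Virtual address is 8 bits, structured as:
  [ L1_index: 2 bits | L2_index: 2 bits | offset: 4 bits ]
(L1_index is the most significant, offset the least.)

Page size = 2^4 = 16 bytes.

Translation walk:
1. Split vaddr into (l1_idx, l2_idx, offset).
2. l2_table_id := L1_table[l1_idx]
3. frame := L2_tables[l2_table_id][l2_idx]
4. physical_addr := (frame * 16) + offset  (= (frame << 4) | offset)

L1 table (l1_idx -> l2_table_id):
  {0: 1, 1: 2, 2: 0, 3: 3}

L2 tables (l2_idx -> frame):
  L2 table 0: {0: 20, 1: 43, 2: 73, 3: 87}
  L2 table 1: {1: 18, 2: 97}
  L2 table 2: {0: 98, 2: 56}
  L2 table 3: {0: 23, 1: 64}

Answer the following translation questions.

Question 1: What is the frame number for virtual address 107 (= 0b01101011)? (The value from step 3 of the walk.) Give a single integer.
Answer: 56

Derivation:
vaddr = 107: l1_idx=1, l2_idx=2
L1[1] = 2; L2[2][2] = 56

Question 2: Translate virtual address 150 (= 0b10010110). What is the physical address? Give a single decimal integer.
vaddr = 150 = 0b10010110
Split: l1_idx=2, l2_idx=1, offset=6
L1[2] = 0
L2[0][1] = 43
paddr = 43 * 16 + 6 = 694

Answer: 694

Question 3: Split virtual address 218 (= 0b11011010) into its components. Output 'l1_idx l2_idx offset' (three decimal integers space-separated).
Answer: 3 1 10

Derivation:
vaddr = 218 = 0b11011010
  top 2 bits -> l1_idx = 3
  next 2 bits -> l2_idx = 1
  bottom 4 bits -> offset = 10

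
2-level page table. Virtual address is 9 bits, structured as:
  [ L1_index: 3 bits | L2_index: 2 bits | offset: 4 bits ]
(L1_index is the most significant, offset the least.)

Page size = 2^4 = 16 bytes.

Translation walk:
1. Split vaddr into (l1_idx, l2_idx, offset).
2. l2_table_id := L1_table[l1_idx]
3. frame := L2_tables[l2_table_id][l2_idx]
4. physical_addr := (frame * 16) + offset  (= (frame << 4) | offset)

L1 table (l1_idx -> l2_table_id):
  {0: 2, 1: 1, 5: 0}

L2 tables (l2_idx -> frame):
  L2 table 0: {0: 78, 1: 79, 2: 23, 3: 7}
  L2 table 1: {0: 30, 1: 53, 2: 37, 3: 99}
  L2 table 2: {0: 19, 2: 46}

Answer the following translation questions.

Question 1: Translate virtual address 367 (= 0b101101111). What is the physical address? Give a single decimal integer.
vaddr = 367 = 0b101101111
Split: l1_idx=5, l2_idx=2, offset=15
L1[5] = 0
L2[0][2] = 23
paddr = 23 * 16 + 15 = 383

Answer: 383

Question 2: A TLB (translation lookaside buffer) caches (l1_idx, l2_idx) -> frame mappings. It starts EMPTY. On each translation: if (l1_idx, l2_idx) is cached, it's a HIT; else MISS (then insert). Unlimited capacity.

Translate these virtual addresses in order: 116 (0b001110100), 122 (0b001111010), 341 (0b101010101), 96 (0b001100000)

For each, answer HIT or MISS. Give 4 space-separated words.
vaddr=116: (1,3) not in TLB -> MISS, insert
vaddr=122: (1,3) in TLB -> HIT
vaddr=341: (5,1) not in TLB -> MISS, insert
vaddr=96: (1,2) not in TLB -> MISS, insert

Answer: MISS HIT MISS MISS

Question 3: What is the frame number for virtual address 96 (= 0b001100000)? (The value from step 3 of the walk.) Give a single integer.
vaddr = 96: l1_idx=1, l2_idx=2
L1[1] = 1; L2[1][2] = 37

Answer: 37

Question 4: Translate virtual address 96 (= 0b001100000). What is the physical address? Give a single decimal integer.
Answer: 592

Derivation:
vaddr = 96 = 0b001100000
Split: l1_idx=1, l2_idx=2, offset=0
L1[1] = 1
L2[1][2] = 37
paddr = 37 * 16 + 0 = 592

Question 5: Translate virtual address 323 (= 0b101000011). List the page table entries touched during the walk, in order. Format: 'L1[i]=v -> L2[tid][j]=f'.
vaddr = 323 = 0b101000011
Split: l1_idx=5, l2_idx=0, offset=3

Answer: L1[5]=0 -> L2[0][0]=78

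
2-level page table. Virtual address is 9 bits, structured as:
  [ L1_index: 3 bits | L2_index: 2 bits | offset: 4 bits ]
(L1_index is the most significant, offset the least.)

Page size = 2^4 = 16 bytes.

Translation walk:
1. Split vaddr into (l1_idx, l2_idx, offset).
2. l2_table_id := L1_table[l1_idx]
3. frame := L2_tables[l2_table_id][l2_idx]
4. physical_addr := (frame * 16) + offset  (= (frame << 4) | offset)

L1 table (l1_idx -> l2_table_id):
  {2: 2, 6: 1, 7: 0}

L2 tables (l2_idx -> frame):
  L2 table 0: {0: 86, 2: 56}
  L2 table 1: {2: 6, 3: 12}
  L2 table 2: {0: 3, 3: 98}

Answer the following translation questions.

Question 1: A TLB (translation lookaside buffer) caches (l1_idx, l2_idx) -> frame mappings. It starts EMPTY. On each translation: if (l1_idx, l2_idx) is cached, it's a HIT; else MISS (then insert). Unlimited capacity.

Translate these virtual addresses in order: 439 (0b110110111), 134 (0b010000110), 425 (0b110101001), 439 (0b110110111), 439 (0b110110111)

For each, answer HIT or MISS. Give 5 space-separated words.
vaddr=439: (6,3) not in TLB -> MISS, insert
vaddr=134: (2,0) not in TLB -> MISS, insert
vaddr=425: (6,2) not in TLB -> MISS, insert
vaddr=439: (6,3) in TLB -> HIT
vaddr=439: (6,3) in TLB -> HIT

Answer: MISS MISS MISS HIT HIT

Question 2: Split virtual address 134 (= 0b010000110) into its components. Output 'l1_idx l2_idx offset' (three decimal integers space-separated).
vaddr = 134 = 0b010000110
  top 3 bits -> l1_idx = 2
  next 2 bits -> l2_idx = 0
  bottom 4 bits -> offset = 6

Answer: 2 0 6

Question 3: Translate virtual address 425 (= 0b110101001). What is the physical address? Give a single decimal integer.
Answer: 105

Derivation:
vaddr = 425 = 0b110101001
Split: l1_idx=6, l2_idx=2, offset=9
L1[6] = 1
L2[1][2] = 6
paddr = 6 * 16 + 9 = 105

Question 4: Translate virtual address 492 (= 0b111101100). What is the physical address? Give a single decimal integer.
vaddr = 492 = 0b111101100
Split: l1_idx=7, l2_idx=2, offset=12
L1[7] = 0
L2[0][2] = 56
paddr = 56 * 16 + 12 = 908

Answer: 908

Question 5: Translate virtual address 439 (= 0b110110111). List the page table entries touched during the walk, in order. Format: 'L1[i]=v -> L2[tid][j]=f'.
Answer: L1[6]=1 -> L2[1][3]=12

Derivation:
vaddr = 439 = 0b110110111
Split: l1_idx=6, l2_idx=3, offset=7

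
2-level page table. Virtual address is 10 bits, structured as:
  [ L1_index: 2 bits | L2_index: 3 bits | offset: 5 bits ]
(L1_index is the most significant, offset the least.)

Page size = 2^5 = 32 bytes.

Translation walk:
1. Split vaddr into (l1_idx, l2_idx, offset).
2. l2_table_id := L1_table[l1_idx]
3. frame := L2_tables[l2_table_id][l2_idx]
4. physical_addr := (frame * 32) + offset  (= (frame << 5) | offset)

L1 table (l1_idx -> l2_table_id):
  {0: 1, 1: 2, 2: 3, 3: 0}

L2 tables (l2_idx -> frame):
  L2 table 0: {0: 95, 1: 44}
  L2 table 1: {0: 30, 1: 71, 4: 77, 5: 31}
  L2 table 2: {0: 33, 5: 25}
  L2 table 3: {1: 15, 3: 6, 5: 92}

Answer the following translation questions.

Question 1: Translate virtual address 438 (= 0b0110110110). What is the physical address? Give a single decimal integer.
vaddr = 438 = 0b0110110110
Split: l1_idx=1, l2_idx=5, offset=22
L1[1] = 2
L2[2][5] = 25
paddr = 25 * 32 + 22 = 822

Answer: 822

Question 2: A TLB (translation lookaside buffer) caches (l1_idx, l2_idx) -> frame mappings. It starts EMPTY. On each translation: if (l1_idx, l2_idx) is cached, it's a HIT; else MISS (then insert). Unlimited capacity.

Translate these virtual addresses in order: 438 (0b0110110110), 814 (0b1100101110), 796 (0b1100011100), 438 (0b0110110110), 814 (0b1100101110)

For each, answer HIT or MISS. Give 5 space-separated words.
vaddr=438: (1,5) not in TLB -> MISS, insert
vaddr=814: (3,1) not in TLB -> MISS, insert
vaddr=796: (3,0) not in TLB -> MISS, insert
vaddr=438: (1,5) in TLB -> HIT
vaddr=814: (3,1) in TLB -> HIT

Answer: MISS MISS MISS HIT HIT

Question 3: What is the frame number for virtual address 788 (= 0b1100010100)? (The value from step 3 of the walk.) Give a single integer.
Answer: 95

Derivation:
vaddr = 788: l1_idx=3, l2_idx=0
L1[3] = 0; L2[0][0] = 95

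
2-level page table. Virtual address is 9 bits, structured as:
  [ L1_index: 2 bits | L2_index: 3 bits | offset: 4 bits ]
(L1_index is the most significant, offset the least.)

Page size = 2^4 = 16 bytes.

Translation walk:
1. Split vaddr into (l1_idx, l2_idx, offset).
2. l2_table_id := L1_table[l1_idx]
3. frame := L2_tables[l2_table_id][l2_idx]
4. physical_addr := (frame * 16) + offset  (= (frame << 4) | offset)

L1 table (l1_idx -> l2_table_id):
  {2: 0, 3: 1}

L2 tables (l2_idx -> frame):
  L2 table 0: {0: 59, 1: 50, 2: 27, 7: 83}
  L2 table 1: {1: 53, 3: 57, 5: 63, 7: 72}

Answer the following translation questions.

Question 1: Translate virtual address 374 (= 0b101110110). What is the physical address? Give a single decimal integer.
Answer: 1334

Derivation:
vaddr = 374 = 0b101110110
Split: l1_idx=2, l2_idx=7, offset=6
L1[2] = 0
L2[0][7] = 83
paddr = 83 * 16 + 6 = 1334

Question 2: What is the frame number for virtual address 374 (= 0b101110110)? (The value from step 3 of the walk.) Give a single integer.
Answer: 83

Derivation:
vaddr = 374: l1_idx=2, l2_idx=7
L1[2] = 0; L2[0][7] = 83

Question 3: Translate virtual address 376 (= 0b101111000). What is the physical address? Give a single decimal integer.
vaddr = 376 = 0b101111000
Split: l1_idx=2, l2_idx=7, offset=8
L1[2] = 0
L2[0][7] = 83
paddr = 83 * 16 + 8 = 1336

Answer: 1336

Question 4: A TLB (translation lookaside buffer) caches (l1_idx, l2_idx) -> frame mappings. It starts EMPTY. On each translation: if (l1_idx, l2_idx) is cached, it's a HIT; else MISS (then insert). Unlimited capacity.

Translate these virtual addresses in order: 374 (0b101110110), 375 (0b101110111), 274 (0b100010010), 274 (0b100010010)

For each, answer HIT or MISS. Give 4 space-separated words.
Answer: MISS HIT MISS HIT

Derivation:
vaddr=374: (2,7) not in TLB -> MISS, insert
vaddr=375: (2,7) in TLB -> HIT
vaddr=274: (2,1) not in TLB -> MISS, insert
vaddr=274: (2,1) in TLB -> HIT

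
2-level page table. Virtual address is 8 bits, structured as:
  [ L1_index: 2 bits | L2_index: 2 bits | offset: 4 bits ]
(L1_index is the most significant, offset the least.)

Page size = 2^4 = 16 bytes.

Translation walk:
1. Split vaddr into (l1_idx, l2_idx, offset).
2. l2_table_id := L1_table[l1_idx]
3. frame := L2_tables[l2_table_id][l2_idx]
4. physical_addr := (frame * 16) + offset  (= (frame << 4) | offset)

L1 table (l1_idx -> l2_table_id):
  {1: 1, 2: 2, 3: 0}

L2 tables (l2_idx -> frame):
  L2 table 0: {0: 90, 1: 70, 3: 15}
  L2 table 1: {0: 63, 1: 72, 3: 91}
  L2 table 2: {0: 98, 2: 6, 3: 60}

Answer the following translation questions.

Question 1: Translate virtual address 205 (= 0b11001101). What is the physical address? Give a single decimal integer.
vaddr = 205 = 0b11001101
Split: l1_idx=3, l2_idx=0, offset=13
L1[3] = 0
L2[0][0] = 90
paddr = 90 * 16 + 13 = 1453

Answer: 1453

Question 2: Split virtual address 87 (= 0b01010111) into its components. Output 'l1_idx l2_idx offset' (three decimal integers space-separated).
vaddr = 87 = 0b01010111
  top 2 bits -> l1_idx = 1
  next 2 bits -> l2_idx = 1
  bottom 4 bits -> offset = 7

Answer: 1 1 7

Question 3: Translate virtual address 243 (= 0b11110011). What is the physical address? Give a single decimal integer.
Answer: 243

Derivation:
vaddr = 243 = 0b11110011
Split: l1_idx=3, l2_idx=3, offset=3
L1[3] = 0
L2[0][3] = 15
paddr = 15 * 16 + 3 = 243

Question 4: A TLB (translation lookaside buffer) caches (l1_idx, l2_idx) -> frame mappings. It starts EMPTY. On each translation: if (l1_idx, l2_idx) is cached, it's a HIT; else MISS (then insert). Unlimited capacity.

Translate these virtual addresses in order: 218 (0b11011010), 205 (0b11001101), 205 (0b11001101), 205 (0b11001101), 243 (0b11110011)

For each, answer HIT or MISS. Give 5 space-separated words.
vaddr=218: (3,1) not in TLB -> MISS, insert
vaddr=205: (3,0) not in TLB -> MISS, insert
vaddr=205: (3,0) in TLB -> HIT
vaddr=205: (3,0) in TLB -> HIT
vaddr=243: (3,3) not in TLB -> MISS, insert

Answer: MISS MISS HIT HIT MISS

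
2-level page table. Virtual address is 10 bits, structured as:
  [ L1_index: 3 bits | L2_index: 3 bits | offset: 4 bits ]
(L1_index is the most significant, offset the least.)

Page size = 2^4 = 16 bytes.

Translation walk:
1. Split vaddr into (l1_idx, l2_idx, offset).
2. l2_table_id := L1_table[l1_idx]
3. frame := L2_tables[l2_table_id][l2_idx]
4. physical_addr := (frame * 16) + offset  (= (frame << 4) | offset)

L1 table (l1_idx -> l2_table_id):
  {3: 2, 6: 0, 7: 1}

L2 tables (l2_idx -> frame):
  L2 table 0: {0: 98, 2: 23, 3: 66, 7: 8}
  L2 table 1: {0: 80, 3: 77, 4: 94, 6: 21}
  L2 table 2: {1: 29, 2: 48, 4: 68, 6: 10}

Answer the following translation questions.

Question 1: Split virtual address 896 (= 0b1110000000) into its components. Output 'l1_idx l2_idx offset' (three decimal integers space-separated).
vaddr = 896 = 0b1110000000
  top 3 bits -> l1_idx = 7
  next 3 bits -> l2_idx = 0
  bottom 4 bits -> offset = 0

Answer: 7 0 0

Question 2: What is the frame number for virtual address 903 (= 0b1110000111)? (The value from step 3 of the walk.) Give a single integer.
vaddr = 903: l1_idx=7, l2_idx=0
L1[7] = 1; L2[1][0] = 80

Answer: 80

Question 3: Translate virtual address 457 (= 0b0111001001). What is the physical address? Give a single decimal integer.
Answer: 1097

Derivation:
vaddr = 457 = 0b0111001001
Split: l1_idx=3, l2_idx=4, offset=9
L1[3] = 2
L2[2][4] = 68
paddr = 68 * 16 + 9 = 1097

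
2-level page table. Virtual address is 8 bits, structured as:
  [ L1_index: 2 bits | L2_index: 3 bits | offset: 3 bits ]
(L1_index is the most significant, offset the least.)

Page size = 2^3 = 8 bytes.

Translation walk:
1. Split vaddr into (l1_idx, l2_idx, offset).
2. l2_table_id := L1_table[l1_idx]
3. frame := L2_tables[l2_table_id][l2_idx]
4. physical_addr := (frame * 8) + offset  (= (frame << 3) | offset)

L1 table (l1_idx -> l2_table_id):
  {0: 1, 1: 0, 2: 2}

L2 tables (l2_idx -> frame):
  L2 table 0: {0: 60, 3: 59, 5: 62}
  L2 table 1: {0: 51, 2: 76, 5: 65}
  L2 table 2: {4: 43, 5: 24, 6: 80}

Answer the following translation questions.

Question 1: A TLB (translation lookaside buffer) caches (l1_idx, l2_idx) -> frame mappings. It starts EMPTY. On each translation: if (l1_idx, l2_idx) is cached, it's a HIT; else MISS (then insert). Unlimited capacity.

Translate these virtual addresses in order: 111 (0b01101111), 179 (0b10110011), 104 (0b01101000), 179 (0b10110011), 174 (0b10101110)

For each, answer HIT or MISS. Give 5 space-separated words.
Answer: MISS MISS HIT HIT MISS

Derivation:
vaddr=111: (1,5) not in TLB -> MISS, insert
vaddr=179: (2,6) not in TLB -> MISS, insert
vaddr=104: (1,5) in TLB -> HIT
vaddr=179: (2,6) in TLB -> HIT
vaddr=174: (2,5) not in TLB -> MISS, insert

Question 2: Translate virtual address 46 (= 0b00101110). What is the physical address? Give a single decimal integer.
vaddr = 46 = 0b00101110
Split: l1_idx=0, l2_idx=5, offset=6
L1[0] = 1
L2[1][5] = 65
paddr = 65 * 8 + 6 = 526

Answer: 526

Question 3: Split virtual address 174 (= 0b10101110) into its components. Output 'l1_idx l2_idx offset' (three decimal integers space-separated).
vaddr = 174 = 0b10101110
  top 2 bits -> l1_idx = 2
  next 3 bits -> l2_idx = 5
  bottom 3 bits -> offset = 6

Answer: 2 5 6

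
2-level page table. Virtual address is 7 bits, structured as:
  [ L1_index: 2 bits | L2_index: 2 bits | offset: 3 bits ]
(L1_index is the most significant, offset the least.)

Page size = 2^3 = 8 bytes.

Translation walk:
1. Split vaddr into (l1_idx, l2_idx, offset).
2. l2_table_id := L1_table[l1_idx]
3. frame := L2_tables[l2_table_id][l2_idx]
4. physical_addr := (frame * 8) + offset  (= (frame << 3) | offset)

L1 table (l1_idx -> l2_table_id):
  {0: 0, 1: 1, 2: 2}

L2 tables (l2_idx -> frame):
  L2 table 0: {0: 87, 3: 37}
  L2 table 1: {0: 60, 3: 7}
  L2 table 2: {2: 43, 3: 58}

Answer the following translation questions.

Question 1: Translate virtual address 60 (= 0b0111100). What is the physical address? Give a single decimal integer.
Answer: 60

Derivation:
vaddr = 60 = 0b0111100
Split: l1_idx=1, l2_idx=3, offset=4
L1[1] = 1
L2[1][3] = 7
paddr = 7 * 8 + 4 = 60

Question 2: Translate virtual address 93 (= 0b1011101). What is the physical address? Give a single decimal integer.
vaddr = 93 = 0b1011101
Split: l1_idx=2, l2_idx=3, offset=5
L1[2] = 2
L2[2][3] = 58
paddr = 58 * 8 + 5 = 469

Answer: 469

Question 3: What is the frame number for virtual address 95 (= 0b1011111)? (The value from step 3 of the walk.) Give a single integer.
Answer: 58

Derivation:
vaddr = 95: l1_idx=2, l2_idx=3
L1[2] = 2; L2[2][3] = 58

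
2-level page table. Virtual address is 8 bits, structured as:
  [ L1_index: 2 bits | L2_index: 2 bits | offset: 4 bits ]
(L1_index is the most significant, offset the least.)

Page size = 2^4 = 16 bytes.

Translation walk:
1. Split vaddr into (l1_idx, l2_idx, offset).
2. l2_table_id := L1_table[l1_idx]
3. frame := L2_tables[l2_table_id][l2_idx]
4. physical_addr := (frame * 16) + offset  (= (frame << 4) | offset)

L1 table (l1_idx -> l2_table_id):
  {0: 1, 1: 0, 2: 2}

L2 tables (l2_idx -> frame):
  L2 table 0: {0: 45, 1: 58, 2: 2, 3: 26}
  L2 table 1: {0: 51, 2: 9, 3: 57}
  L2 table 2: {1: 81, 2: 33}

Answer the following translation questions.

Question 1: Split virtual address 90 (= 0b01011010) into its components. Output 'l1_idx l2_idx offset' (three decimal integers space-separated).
vaddr = 90 = 0b01011010
  top 2 bits -> l1_idx = 1
  next 2 bits -> l2_idx = 1
  bottom 4 bits -> offset = 10

Answer: 1 1 10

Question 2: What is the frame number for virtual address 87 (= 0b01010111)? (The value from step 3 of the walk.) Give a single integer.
vaddr = 87: l1_idx=1, l2_idx=1
L1[1] = 0; L2[0][1] = 58

Answer: 58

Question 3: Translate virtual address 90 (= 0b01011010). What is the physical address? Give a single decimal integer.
Answer: 938

Derivation:
vaddr = 90 = 0b01011010
Split: l1_idx=1, l2_idx=1, offset=10
L1[1] = 0
L2[0][1] = 58
paddr = 58 * 16 + 10 = 938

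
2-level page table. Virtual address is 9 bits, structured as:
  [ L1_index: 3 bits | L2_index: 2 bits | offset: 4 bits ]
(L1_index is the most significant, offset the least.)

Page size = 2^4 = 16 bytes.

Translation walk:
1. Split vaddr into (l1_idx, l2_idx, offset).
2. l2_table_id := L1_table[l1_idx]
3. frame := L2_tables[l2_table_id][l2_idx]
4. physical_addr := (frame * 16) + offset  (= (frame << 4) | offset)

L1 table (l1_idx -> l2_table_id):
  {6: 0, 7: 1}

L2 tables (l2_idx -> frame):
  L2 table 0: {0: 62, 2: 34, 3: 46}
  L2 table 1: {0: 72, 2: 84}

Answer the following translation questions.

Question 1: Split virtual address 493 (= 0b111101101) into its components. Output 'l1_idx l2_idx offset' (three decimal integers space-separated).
vaddr = 493 = 0b111101101
  top 3 bits -> l1_idx = 7
  next 2 bits -> l2_idx = 2
  bottom 4 bits -> offset = 13

Answer: 7 2 13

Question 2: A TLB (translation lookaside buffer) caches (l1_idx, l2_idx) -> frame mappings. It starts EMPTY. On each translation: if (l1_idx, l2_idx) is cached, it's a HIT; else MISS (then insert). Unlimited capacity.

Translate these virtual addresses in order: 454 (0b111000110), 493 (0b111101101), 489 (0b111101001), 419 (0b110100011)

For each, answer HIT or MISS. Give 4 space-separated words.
Answer: MISS MISS HIT MISS

Derivation:
vaddr=454: (7,0) not in TLB -> MISS, insert
vaddr=493: (7,2) not in TLB -> MISS, insert
vaddr=489: (7,2) in TLB -> HIT
vaddr=419: (6,2) not in TLB -> MISS, insert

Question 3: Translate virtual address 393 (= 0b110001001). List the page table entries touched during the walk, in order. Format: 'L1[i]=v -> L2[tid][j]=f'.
Answer: L1[6]=0 -> L2[0][0]=62

Derivation:
vaddr = 393 = 0b110001001
Split: l1_idx=6, l2_idx=0, offset=9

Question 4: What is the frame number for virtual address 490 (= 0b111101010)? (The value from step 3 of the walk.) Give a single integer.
vaddr = 490: l1_idx=7, l2_idx=2
L1[7] = 1; L2[1][2] = 84

Answer: 84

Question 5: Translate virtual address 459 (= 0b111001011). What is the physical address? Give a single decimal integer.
Answer: 1163

Derivation:
vaddr = 459 = 0b111001011
Split: l1_idx=7, l2_idx=0, offset=11
L1[7] = 1
L2[1][0] = 72
paddr = 72 * 16 + 11 = 1163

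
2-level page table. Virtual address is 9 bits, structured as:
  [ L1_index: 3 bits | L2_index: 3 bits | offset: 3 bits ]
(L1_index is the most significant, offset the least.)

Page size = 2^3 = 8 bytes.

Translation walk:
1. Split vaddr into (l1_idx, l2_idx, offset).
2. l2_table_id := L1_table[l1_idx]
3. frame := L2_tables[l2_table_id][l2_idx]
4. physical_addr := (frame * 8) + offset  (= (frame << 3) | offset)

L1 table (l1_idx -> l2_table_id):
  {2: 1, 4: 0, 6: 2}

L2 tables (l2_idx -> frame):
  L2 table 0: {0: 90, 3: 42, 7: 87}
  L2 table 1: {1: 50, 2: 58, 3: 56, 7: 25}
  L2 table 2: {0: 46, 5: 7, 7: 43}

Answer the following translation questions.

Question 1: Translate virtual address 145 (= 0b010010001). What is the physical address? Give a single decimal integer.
Answer: 465

Derivation:
vaddr = 145 = 0b010010001
Split: l1_idx=2, l2_idx=2, offset=1
L1[2] = 1
L2[1][2] = 58
paddr = 58 * 8 + 1 = 465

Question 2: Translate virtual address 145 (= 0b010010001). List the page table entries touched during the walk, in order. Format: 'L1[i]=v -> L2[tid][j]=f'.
Answer: L1[2]=1 -> L2[1][2]=58

Derivation:
vaddr = 145 = 0b010010001
Split: l1_idx=2, l2_idx=2, offset=1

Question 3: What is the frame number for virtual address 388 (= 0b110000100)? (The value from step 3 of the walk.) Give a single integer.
Answer: 46

Derivation:
vaddr = 388: l1_idx=6, l2_idx=0
L1[6] = 2; L2[2][0] = 46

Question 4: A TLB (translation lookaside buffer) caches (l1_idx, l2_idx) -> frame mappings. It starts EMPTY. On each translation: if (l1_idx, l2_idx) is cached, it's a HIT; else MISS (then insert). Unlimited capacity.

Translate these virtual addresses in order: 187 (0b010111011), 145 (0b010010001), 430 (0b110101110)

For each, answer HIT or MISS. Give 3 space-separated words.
vaddr=187: (2,7) not in TLB -> MISS, insert
vaddr=145: (2,2) not in TLB -> MISS, insert
vaddr=430: (6,5) not in TLB -> MISS, insert

Answer: MISS MISS MISS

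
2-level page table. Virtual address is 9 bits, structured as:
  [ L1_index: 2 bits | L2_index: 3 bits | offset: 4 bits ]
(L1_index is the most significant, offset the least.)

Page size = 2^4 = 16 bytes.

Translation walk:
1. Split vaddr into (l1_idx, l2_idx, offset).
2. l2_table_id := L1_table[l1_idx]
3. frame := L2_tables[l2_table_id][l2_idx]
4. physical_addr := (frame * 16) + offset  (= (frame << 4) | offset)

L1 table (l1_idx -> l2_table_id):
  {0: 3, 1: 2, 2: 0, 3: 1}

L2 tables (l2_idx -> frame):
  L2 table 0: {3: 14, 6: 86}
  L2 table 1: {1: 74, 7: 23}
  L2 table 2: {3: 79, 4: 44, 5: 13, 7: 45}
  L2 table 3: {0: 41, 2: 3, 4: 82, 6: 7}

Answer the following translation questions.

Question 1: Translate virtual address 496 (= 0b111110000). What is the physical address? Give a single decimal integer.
Answer: 368

Derivation:
vaddr = 496 = 0b111110000
Split: l1_idx=3, l2_idx=7, offset=0
L1[3] = 1
L2[1][7] = 23
paddr = 23 * 16 + 0 = 368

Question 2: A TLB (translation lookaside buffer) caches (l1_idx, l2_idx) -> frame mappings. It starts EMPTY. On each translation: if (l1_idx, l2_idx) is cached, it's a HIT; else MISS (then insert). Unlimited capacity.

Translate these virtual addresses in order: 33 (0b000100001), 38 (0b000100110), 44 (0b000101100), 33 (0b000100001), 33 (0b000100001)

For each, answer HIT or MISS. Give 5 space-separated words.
Answer: MISS HIT HIT HIT HIT

Derivation:
vaddr=33: (0,2) not in TLB -> MISS, insert
vaddr=38: (0,2) in TLB -> HIT
vaddr=44: (0,2) in TLB -> HIT
vaddr=33: (0,2) in TLB -> HIT
vaddr=33: (0,2) in TLB -> HIT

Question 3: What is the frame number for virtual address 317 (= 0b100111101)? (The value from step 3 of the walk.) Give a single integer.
vaddr = 317: l1_idx=2, l2_idx=3
L1[2] = 0; L2[0][3] = 14

Answer: 14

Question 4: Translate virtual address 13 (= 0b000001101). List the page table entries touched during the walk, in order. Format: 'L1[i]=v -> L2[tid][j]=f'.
vaddr = 13 = 0b000001101
Split: l1_idx=0, l2_idx=0, offset=13

Answer: L1[0]=3 -> L2[3][0]=41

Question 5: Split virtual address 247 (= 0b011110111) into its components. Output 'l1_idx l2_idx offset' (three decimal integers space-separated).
vaddr = 247 = 0b011110111
  top 2 bits -> l1_idx = 1
  next 3 bits -> l2_idx = 7
  bottom 4 bits -> offset = 7

Answer: 1 7 7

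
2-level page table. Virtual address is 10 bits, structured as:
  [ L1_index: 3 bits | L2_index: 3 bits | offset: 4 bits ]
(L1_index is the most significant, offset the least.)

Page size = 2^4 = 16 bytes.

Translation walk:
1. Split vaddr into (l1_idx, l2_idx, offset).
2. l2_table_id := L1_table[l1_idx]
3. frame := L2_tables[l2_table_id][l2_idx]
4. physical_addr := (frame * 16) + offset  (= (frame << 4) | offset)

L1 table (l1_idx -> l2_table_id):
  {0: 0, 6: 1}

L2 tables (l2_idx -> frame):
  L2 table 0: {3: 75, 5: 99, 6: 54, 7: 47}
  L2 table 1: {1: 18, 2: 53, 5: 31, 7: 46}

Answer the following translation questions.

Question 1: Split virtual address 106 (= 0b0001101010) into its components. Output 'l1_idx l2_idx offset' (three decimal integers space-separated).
Answer: 0 6 10

Derivation:
vaddr = 106 = 0b0001101010
  top 3 bits -> l1_idx = 0
  next 3 bits -> l2_idx = 6
  bottom 4 bits -> offset = 10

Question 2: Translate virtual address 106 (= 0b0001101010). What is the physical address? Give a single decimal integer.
Answer: 874

Derivation:
vaddr = 106 = 0b0001101010
Split: l1_idx=0, l2_idx=6, offset=10
L1[0] = 0
L2[0][6] = 54
paddr = 54 * 16 + 10 = 874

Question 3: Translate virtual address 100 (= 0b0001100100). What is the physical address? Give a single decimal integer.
Answer: 868

Derivation:
vaddr = 100 = 0b0001100100
Split: l1_idx=0, l2_idx=6, offset=4
L1[0] = 0
L2[0][6] = 54
paddr = 54 * 16 + 4 = 868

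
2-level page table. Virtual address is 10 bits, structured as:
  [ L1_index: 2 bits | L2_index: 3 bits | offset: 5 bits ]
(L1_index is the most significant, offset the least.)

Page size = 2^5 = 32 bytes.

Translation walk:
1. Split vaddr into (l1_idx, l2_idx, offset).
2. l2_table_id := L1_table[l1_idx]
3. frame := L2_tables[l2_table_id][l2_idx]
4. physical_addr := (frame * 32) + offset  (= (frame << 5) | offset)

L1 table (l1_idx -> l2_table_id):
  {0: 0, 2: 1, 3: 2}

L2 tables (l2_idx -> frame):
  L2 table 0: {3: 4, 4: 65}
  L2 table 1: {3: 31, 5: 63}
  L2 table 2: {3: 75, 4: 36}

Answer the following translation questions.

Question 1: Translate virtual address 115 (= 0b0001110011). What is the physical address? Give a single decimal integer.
vaddr = 115 = 0b0001110011
Split: l1_idx=0, l2_idx=3, offset=19
L1[0] = 0
L2[0][3] = 4
paddr = 4 * 32 + 19 = 147

Answer: 147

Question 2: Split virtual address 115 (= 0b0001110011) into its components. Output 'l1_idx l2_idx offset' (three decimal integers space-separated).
vaddr = 115 = 0b0001110011
  top 2 bits -> l1_idx = 0
  next 3 bits -> l2_idx = 3
  bottom 5 bits -> offset = 19

Answer: 0 3 19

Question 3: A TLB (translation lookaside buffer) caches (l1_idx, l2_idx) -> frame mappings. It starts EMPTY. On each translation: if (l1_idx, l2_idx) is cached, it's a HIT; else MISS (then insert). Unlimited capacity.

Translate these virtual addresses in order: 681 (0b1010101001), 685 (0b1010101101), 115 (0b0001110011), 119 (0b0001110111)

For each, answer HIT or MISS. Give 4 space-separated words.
Answer: MISS HIT MISS HIT

Derivation:
vaddr=681: (2,5) not in TLB -> MISS, insert
vaddr=685: (2,5) in TLB -> HIT
vaddr=115: (0,3) not in TLB -> MISS, insert
vaddr=119: (0,3) in TLB -> HIT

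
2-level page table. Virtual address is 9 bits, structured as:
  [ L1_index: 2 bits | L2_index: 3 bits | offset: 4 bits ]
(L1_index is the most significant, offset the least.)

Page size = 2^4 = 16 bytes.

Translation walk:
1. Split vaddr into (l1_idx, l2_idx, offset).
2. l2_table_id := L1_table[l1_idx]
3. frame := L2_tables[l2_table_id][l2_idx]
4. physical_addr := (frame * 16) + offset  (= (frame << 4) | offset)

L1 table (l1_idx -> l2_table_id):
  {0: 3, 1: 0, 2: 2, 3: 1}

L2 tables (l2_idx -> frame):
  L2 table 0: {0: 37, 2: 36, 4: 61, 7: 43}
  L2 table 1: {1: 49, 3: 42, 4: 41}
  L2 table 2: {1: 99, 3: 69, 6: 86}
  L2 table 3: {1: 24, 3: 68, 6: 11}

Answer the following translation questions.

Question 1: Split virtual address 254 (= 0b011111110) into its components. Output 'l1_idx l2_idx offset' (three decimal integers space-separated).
vaddr = 254 = 0b011111110
  top 2 bits -> l1_idx = 1
  next 3 bits -> l2_idx = 7
  bottom 4 bits -> offset = 14

Answer: 1 7 14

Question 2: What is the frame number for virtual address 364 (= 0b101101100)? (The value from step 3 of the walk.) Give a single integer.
vaddr = 364: l1_idx=2, l2_idx=6
L1[2] = 2; L2[2][6] = 86

Answer: 86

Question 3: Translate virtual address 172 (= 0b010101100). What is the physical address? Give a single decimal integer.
vaddr = 172 = 0b010101100
Split: l1_idx=1, l2_idx=2, offset=12
L1[1] = 0
L2[0][2] = 36
paddr = 36 * 16 + 12 = 588

Answer: 588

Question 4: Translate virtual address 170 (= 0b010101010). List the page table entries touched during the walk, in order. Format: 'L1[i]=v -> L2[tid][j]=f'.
Answer: L1[1]=0 -> L2[0][2]=36

Derivation:
vaddr = 170 = 0b010101010
Split: l1_idx=1, l2_idx=2, offset=10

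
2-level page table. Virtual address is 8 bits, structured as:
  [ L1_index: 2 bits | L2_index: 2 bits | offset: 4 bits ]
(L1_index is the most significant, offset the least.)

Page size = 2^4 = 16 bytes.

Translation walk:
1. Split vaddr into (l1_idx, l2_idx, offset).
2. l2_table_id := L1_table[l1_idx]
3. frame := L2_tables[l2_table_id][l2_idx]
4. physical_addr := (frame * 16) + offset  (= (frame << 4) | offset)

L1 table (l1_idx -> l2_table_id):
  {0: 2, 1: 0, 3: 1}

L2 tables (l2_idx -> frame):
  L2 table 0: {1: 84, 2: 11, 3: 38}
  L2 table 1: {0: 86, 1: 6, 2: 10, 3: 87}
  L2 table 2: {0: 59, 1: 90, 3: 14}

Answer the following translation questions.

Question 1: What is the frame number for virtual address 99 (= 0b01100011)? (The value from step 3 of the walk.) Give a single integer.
Answer: 11

Derivation:
vaddr = 99: l1_idx=1, l2_idx=2
L1[1] = 0; L2[0][2] = 11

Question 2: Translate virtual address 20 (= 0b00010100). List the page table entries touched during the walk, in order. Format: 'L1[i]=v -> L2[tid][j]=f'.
Answer: L1[0]=2 -> L2[2][1]=90

Derivation:
vaddr = 20 = 0b00010100
Split: l1_idx=0, l2_idx=1, offset=4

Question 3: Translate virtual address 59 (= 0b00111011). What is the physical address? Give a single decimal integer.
Answer: 235

Derivation:
vaddr = 59 = 0b00111011
Split: l1_idx=0, l2_idx=3, offset=11
L1[0] = 2
L2[2][3] = 14
paddr = 14 * 16 + 11 = 235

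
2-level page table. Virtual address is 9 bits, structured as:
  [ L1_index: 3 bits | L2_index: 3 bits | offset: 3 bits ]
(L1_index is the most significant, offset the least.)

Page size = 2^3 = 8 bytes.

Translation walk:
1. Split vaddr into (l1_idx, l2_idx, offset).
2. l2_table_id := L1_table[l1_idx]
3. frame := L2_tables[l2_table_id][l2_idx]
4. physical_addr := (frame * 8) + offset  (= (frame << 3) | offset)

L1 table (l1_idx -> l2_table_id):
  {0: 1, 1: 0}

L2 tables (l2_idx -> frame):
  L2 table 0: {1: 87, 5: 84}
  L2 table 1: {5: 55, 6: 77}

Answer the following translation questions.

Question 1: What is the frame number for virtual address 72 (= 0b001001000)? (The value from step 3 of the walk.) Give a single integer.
vaddr = 72: l1_idx=1, l2_idx=1
L1[1] = 0; L2[0][1] = 87

Answer: 87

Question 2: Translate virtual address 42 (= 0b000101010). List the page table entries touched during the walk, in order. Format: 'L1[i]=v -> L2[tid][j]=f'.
Answer: L1[0]=1 -> L2[1][5]=55

Derivation:
vaddr = 42 = 0b000101010
Split: l1_idx=0, l2_idx=5, offset=2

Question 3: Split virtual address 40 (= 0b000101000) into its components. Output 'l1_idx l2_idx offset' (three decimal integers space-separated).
Answer: 0 5 0

Derivation:
vaddr = 40 = 0b000101000
  top 3 bits -> l1_idx = 0
  next 3 bits -> l2_idx = 5
  bottom 3 bits -> offset = 0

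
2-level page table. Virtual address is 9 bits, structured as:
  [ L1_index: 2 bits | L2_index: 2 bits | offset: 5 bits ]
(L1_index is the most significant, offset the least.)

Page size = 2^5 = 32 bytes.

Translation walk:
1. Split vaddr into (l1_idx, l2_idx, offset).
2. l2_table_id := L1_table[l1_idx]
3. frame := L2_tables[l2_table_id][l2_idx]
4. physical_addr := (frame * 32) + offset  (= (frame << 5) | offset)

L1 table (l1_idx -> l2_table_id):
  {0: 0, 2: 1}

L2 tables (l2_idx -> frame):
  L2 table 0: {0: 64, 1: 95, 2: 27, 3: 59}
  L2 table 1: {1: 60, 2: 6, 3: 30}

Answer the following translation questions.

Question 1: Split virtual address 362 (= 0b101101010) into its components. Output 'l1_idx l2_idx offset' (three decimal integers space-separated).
vaddr = 362 = 0b101101010
  top 2 bits -> l1_idx = 2
  next 2 bits -> l2_idx = 3
  bottom 5 bits -> offset = 10

Answer: 2 3 10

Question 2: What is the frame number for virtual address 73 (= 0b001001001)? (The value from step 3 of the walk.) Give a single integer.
Answer: 27

Derivation:
vaddr = 73: l1_idx=0, l2_idx=2
L1[0] = 0; L2[0][2] = 27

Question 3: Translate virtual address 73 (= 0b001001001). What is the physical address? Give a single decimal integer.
vaddr = 73 = 0b001001001
Split: l1_idx=0, l2_idx=2, offset=9
L1[0] = 0
L2[0][2] = 27
paddr = 27 * 32 + 9 = 873

Answer: 873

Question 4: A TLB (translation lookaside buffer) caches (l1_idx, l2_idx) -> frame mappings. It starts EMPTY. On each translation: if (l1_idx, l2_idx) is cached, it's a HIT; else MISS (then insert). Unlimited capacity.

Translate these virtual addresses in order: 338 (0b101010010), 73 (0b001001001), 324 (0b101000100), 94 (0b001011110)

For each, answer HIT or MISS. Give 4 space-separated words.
Answer: MISS MISS HIT HIT

Derivation:
vaddr=338: (2,2) not in TLB -> MISS, insert
vaddr=73: (0,2) not in TLB -> MISS, insert
vaddr=324: (2,2) in TLB -> HIT
vaddr=94: (0,2) in TLB -> HIT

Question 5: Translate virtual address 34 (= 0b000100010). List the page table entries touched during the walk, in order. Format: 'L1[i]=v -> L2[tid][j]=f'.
Answer: L1[0]=0 -> L2[0][1]=95

Derivation:
vaddr = 34 = 0b000100010
Split: l1_idx=0, l2_idx=1, offset=2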